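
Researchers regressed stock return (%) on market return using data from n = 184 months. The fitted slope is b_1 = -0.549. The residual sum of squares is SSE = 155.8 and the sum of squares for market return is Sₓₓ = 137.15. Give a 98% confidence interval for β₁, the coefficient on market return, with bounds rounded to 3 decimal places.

MSE = SSE/(n − 2) = 155.8/182 = 0.856044.
SE(b_1) = √(MSE/Sₓₓ) = √(0.856044/137.15) = 0.0790042.
df = n − 2 = 182.
t* = t_{0.01, 182} = 2.347011.
Margin = t* × SE = 2.347011 × 0.0790042 = 0.18542.
CI: -0.549 ± 0.18542 → (-0.734, -0.364).
With 98% confidence, each one-unit increase in market return is associated with a change of between -0.734 and -0.364 % in stock return.

(-0.734, -0.364)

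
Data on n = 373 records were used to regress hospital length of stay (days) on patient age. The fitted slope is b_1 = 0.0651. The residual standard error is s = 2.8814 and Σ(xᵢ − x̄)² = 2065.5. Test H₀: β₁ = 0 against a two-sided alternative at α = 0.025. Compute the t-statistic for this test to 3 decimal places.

SE(b_1) = s/√Sₓₓ = 2.8814/√2065.5 = 0.0634002.
t = 0.0651 / 0.0634002 = 1.027.
df = n − 2 = 371.
Two-sided p ≈ 0.3052, which is ≥ 0.025, so fail to reject H₀.
The data do not give significant evidence of an association between patient age and hospital length of stay.

t = 1.027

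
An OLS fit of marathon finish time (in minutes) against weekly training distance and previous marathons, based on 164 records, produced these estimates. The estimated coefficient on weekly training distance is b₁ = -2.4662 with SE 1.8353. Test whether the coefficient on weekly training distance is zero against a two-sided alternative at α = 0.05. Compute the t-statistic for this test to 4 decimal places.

t = -1.3438

H₀: β₁ = 0 vs H₁: β₁ ≠ 0.
t = (b₁ − β₁⁰)/SE = -2.4662 / 1.8353 = -1.3438.
df = n − k − 1 = 164 − 2 − 1 = 161.
Two-sided p ≈ 0.1809, which is ≥ 0.05, so fail to reject H₀.
The data do not give significant evidence of an association between weekly training distance and marathon finish time, after adjusting for the other predictors.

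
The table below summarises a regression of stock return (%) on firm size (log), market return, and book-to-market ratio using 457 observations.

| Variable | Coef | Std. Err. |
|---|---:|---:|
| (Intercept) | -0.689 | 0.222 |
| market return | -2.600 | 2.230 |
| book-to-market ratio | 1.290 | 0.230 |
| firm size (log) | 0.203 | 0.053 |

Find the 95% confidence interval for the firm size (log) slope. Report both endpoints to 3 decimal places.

Read off: b = 0.203, SE = 0.053 for firm size (log).
df = n − k − 1 = 457 − 3 − 1 = 453.
t* = t_{0.025, 453} = 1.965215.
Margin = t* × SE = 1.965215 × 0.053 = 0.10416.
CI: 0.203 ± 0.10416 → (0.099, 0.307).

(0.099, 0.307)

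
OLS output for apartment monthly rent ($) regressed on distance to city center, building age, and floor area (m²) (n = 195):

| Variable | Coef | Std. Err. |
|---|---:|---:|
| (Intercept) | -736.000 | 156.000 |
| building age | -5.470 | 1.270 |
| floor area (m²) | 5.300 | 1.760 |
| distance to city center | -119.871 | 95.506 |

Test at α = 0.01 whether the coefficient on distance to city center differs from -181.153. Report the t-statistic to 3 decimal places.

t = 0.642

Read off: b = -119.871, SE = 95.506 for distance to city center.
H₀: β₁ = -181.153 vs H₁: β₁ ≠ -181.153.
t = (-119.871 − (-181.153)) / 95.506 = 0.642.
df = n − k − 1 = 195 − 3 − 1 = 191.
Two-sided p ≈ 0.5219, which is ≥ 0.01, so fail to reject H₀.
The data are consistent with a true slope of -181.153 $ per unit of distance to city center, holding the other predictors fixed.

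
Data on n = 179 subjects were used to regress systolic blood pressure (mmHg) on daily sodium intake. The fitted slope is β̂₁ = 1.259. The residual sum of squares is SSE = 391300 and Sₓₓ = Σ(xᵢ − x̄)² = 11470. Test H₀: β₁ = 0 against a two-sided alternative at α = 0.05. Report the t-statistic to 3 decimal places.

t = 2.868

MSE = SSE/(n − 2) = 391300/177 = 2210.73.
SE(β̂₁) = √(MSE/Sₓₓ) = √(2210.73/11470) = 0.439022.
t = 1.259 / 0.439022 = 2.868.
df = n − 2 = 177.
Two-sided p ≈ 0.0046, which is < 0.05, so reject H₀.
There is evidence that daily sodium intake is associated with systolic blood pressure.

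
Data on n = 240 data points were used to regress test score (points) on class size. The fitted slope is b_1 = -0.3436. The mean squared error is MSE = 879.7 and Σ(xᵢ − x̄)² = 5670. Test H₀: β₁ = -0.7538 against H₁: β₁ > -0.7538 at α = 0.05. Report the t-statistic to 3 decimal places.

t = 1.041

SE(b_1) = √(MSE/Sₓₓ) = √(879.7/5670) = 0.393891.
t = (-0.3436 − (-0.7538)) / 0.393891 = 1.041.
df = n − 2 = 238.
One-sided p ≈ 0.1494, which is ≥ 0.05, so fail to reject H₀.
The data do not give significant evidence that the true slope on class size exceeds -0.7538 points per unit.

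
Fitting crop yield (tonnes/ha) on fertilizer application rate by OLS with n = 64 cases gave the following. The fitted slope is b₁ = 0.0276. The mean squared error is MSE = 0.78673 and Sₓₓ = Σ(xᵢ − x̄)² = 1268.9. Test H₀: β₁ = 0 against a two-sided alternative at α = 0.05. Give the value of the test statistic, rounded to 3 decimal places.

t = 1.108

SE(b₁) = √(MSE/Sₓₓ) = √(0.78673/1268.9) = 0.0249.
t = 0.0276 / 0.0249 = 1.108.
df = n − 2 = 62.
Two-sided p ≈ 0.2720, which is ≥ 0.05, so fail to reject H₀.
The data do not give significant evidence of an association between fertilizer application rate and crop yield.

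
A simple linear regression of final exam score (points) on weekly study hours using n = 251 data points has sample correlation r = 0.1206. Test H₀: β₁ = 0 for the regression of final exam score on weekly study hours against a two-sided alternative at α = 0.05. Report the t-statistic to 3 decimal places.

t = r·√(n − 2)/√(1 − r²) = 0.1206·√249/√0.985456 = 1.917.
df = n − 2 = 249.
Two-sided p ≈ 0.0564, which is ≥ 0.05, so fail to reject H₀.
The data do not give significant evidence of a linear association between weekly study hours and final exam score.

t = 1.917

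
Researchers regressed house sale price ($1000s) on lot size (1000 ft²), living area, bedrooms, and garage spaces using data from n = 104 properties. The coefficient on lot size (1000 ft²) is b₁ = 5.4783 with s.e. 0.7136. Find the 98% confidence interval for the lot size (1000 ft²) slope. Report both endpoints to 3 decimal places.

(3.791, 7.166)

df = n − k − 1 = 104 − 4 − 1 = 99.
t* = t_{0.01, 99} = 2.364606.
Margin = t* × SE = 2.364606 × 0.7136 = 1.68738.
CI: 5.4783 ± 1.68738 → (3.791, 7.166).
With 98% confidence, each one-unit increase in lot size (1000 ft²) is associated with a change of between 3.791 and 7.166 $1000s in house sale price, holding the other predictors fixed.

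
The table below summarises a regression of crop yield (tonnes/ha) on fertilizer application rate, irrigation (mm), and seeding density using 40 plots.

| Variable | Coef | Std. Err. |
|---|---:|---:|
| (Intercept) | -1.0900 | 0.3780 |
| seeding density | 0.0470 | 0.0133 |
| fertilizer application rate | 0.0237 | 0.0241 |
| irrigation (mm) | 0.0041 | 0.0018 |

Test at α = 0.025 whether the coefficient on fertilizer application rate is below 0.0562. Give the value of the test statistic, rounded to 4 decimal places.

Read off: b = 0.0237, SE = 0.0241 for fertilizer application rate.
H₀: β₁ = 0.0562 vs H₁: β₁ < 0.0562.
t = (0.0237 − 0.0562) / 0.0241 = -1.3485.
df = n − k − 1 = 40 − 3 − 1 = 36.
One-sided p ≈ 0.0930, which is ≥ 0.025, so fail to reject H₀.
The data do not give significant evidence that the true slope on fertilizer application rate is below 0.0562 tonnes/ha per unit, holding the other predictors fixed.

t = -1.3485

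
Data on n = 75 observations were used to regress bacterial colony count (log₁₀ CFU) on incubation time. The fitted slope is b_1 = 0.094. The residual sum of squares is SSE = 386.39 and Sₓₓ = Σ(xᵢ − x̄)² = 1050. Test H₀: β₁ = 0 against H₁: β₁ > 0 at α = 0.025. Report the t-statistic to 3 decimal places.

MSE = SSE/(n − 2) = 386.39/73 = 5.29301.
SE(b_1) = √(MSE/Sₓₓ) = √(5.29301/1050) = 0.0709998.
t = 0.094 / 0.0709998 = 1.324.
df = n − 2 = 73.
One-sided p ≈ 0.0948, which is ≥ 0.025, so fail to reject H₀.
The data do not give significant evidence that the true slope on incubation time is positive.

t = 1.324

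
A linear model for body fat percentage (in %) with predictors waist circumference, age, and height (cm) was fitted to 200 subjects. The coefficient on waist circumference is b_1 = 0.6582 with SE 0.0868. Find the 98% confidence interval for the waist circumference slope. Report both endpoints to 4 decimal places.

(0.4546, 0.8618)

df = n − k − 1 = 200 − 3 − 1 = 196.
t* = t_{0.01, 196} = 2.345524.
Margin = t* × SE = 2.345524 × 0.0868 = 0.203591.
CI: 0.6582 ± 0.203591 → (0.4546, 0.8618).
With 98% confidence, each one-unit increase in waist circumference is associated with a change of between 0.4546 and 0.8618 % in body fat percentage, holding the other predictors fixed.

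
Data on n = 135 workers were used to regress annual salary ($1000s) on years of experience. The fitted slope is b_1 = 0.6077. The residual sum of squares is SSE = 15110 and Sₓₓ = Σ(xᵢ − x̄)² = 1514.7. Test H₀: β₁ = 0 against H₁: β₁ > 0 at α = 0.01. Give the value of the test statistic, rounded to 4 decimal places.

t = 2.2189

MSE = SSE/(n − 2) = 15110/133 = 113.609.
SE(b_1) = √(MSE/Sₓₓ) = √(113.609/1514.7) = 0.273869.
t = 0.6077 / 0.273869 = 2.2189.
df = n − 2 = 133.
One-sided p ≈ 0.0141, which is ≥ 0.01, so fail to reject H₀.
The data do not give significant evidence that the true slope on years of experience is positive.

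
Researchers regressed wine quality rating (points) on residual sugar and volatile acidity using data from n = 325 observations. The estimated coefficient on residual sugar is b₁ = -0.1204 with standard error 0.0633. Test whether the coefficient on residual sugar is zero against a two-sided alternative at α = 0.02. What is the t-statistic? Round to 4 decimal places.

t = -1.9021

H₀: β₁ = 0 vs H₁: β₁ ≠ 0.
t = (b₁ − β₁⁰)/SE = -0.1204 / 0.0633 = -1.9021.
df = n − k − 1 = 325 − 2 − 1 = 322.
Two-sided p ≈ 0.0581, which is ≥ 0.02, so fail to reject H₀.
The data do not give significant evidence of an association between residual sugar and wine quality rating, after adjusting for the other predictors.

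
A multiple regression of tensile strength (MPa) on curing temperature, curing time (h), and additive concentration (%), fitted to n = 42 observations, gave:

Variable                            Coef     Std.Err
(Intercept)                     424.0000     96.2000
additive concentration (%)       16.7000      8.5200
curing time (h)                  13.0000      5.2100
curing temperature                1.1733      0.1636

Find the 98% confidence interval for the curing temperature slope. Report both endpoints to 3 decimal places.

(0.776, 1.571)

Read off: b = 1.1733, SE = 0.1636 for curing temperature.
df = n − k − 1 = 42 − 3 − 1 = 38.
t* = t_{0.01, 38} = 2.428568.
Margin = t* × SE = 2.428568 × 0.1636 = 0.39731.
CI: 1.1733 ± 0.39731 → (0.776, 1.571).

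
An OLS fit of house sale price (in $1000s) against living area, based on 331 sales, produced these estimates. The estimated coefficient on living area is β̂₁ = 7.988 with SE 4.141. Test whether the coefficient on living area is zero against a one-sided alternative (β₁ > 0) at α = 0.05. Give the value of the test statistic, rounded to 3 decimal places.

t = 1.929

H₀: β₁ = 0 vs H₁: β₁ > 0.
t = (β̂₁ − β₁⁰)/SE = 7.988 / 4.141 = 1.929.
df = n − 2 = 331 − 2 = 329.
One-sided p ≈ 0.0273, which is < 0.05, so reject H₀.
There is evidence that the true slope on living area is positive.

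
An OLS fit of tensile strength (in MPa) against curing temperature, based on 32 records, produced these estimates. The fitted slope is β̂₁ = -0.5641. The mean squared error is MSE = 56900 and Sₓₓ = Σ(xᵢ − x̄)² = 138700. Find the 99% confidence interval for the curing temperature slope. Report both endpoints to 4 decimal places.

SE(β̂₁) = √(MSE/Sₓₓ) = √(56900/138700) = 0.640498.
df = n − 2 = 30.
t* = t_{0.005, 30} = 2.749996.
Margin = t* × SE = 2.749996 × 0.640498 = 1.761367.
CI: -0.5641 ± 1.761367 → (-2.3255, 1.1973).
With 99% confidence, each one-unit increase in curing temperature is associated with a change of between -2.3255 and 1.1973 MPa in tensile strength.

(-2.3255, 1.1973)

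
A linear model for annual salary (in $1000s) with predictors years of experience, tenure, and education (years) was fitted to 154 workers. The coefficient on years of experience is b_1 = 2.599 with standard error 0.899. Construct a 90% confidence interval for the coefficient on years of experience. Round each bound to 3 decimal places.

df = n − k − 1 = 154 − 3 − 1 = 150.
t* = t_{0.05, 150} = 1.655076.
Margin = t* × SE = 1.655076 × 0.899 = 1.48791.
CI: 2.599 ± 1.48791 → (1.111, 4.087).
With 90% confidence, each one-unit increase in years of experience is associated with a change of between 1.111 and 4.087 $1000s in annual salary, holding the other predictors fixed.

(1.111, 4.087)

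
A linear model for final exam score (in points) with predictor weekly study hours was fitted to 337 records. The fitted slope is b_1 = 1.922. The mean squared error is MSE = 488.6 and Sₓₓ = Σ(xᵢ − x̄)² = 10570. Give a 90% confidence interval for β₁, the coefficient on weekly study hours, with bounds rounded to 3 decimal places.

SE(b_1) = √(MSE/Sₓₓ) = √(488.6/10570) = 0.215.
df = n − 2 = 335.
t* = t_{0.05, 335} = 1.649415.
Margin = t* × SE = 1.649415 × 0.215 = 0.35462.
CI: 1.922 ± 0.35462 → (1.567, 2.277).
With 90% confidence, each one-unit increase in weekly study hours is associated with a change of between 1.567 and 2.277 points in final exam score.

(1.567, 2.277)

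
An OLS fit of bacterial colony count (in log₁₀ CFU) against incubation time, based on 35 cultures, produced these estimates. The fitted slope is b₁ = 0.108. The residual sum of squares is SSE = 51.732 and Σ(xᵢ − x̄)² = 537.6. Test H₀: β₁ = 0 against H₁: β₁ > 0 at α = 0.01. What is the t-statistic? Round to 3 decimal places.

MSE = SSE/(n − 2) = 51.732/33 = 1.56764.
SE(b₁) = √(MSE/Sₓₓ) = √(1.56764/537.6) = 0.0539999.
t = 0.108 / 0.0539999 = 2.000.
df = n − 2 = 33.
One-sided p ≈ 0.0269, which is ≥ 0.01, so fail to reject H₀.
The data do not give significant evidence that the true slope on incubation time is positive.

t = 2.000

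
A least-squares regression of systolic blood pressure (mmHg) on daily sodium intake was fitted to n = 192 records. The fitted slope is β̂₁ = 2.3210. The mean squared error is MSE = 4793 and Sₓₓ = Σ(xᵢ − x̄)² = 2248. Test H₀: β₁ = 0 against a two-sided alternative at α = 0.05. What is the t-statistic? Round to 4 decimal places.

t = 1.5895

SE(β̂₁) = √(MSE/Sₓₓ) = √(4793/2248) = 1.46018.
t = 2.3210 / 1.46018 = 1.5895.
df = n − 2 = 190.
Two-sided p ≈ 0.1136, which is ≥ 0.05, so fail to reject H₀.
The data do not give significant evidence of an association between daily sodium intake and systolic blood pressure.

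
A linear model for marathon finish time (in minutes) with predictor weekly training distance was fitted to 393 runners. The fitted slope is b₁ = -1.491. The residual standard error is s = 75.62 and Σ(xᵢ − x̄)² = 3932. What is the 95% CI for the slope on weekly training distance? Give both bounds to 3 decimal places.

(-3.862, 0.880)

SE(b₁) = s/√Sₓₓ = 75.62/√3932 = 1.20595.
df = n − 2 = 391.
t* = t_{0.025, 391} = 1.96605.
Margin = t* × SE = 1.96605 × 1.20595 = 2.37096.
CI: -1.491 ± 2.37096 → (-3.862, 0.880).
With 95% confidence, each one-unit increase in weekly training distance is associated with a change of between -3.862 and 0.880 minutes in marathon finish time.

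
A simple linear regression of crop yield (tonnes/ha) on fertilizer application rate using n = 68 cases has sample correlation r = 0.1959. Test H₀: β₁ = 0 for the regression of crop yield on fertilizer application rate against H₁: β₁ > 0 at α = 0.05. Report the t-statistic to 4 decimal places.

t = r·√(n − 2)/√(1 − r²) = 0.1959·√66/√0.961623 = 1.6229.
df = n − 2 = 66.
One-sided p ≈ 0.0547, which is ≥ 0.05, so fail to reject H₀.
The data do not give significant evidence of a linear association between fertilizer application rate and crop yield.

t = 1.6229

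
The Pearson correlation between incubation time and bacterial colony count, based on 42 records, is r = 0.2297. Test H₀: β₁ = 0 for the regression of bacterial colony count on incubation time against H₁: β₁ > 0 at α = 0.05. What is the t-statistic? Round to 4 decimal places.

t = r·√(n − 2)/√(1 − r²) = 0.2297·√40/√0.947238 = 1.4927.
df = n − 2 = 40.
One-sided p ≈ 0.0717, which is ≥ 0.05, so fail to reject H₀.
The data do not give significant evidence of a linear association between incubation time and bacterial colony count.

t = 1.4927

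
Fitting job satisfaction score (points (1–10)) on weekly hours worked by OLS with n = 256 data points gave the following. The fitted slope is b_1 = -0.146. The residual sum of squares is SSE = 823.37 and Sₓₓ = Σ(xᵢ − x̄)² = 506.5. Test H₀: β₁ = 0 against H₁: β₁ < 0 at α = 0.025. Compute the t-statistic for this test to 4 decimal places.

t = -1.8250

MSE = SSE/(n − 2) = 823.37/254 = 3.24161.
SE(b_1) = √(MSE/Sₓₓ) = √(3.24161/506.5) = 0.0800002.
t = -0.146 / 0.0800002 = -1.8250.
df = n − 2 = 254.
One-sided p ≈ 0.0346, which is ≥ 0.025, so fail to reject H₀.
The data do not give significant evidence that the true slope on weekly hours worked is negative.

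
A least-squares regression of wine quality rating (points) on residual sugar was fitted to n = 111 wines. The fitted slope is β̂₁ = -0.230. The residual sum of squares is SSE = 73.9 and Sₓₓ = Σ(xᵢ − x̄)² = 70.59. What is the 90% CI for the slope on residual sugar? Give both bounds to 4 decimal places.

MSE = SSE/(n − 2) = 73.9/109 = 0.677982.
SE(β̂₁) = √(MSE/Sₓₓ) = √(0.677982/70.59) = 0.0980026.
df = n − 2 = 109.
t* = t_{0.05, 109} = 1.658953.
Margin = t* × SE = 1.658953 × 0.0980026 = 0.162582.
CI: -0.230 ± 0.162582 → (-0.3926, -0.0674).
With 90% confidence, each one-unit increase in residual sugar is associated with a change of between -0.3926 and -0.0674 points in wine quality rating.

(-0.3926, -0.0674)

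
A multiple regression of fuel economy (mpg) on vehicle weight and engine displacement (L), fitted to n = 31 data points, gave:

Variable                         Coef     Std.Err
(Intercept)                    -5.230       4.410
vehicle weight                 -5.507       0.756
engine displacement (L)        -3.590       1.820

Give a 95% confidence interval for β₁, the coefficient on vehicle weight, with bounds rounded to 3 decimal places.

(-7.056, -3.958)

Read off: b = -5.507, SE = 0.756 for vehicle weight.
df = n − k − 1 = 31 − 2 − 1 = 28.
t* = t_{0.025, 28} = 2.048407.
Margin = t* × SE = 2.048407 × 0.756 = 1.54860.
CI: -5.507 ± 1.54860 → (-7.056, -3.958).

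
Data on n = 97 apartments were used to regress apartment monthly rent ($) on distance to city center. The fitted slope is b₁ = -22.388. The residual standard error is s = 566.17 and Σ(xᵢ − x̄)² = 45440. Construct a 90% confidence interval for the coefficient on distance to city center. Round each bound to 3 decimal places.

SE(b₁) = s/√Sₓₓ = 566.17/√45440 = 2.656.
df = n − 2 = 95.
t* = t_{0.05, 95} = 1.661052.
Margin = t* × SE = 1.661052 × 2.656 = 4.41175.
CI: -22.388 ± 4.41175 → (-26.800, -17.976).
With 90% confidence, each one-unit increase in distance to city center is associated with a change of between -26.800 and -17.976 $ in apartment monthly rent.

(-26.800, -17.976)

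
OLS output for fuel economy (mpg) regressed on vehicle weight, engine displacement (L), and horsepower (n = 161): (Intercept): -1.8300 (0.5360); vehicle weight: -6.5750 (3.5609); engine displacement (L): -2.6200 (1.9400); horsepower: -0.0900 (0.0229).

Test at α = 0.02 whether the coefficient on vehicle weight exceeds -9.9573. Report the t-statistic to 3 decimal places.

t = 0.950

Read off: b = -6.5750, SE = 3.5609 for vehicle weight.
H₀: β₁ = -9.9573 vs H₁: β₁ > -9.9573.
t = (-6.5750 − (-9.9573)) / 3.5609 = 0.950.
df = n − k − 1 = 161 − 3 − 1 = 157.
One-sided p ≈ 0.1718, which is ≥ 0.02, so fail to reject H₀.
The data do not give significant evidence that the true slope on vehicle weight exceeds -9.9573 mpg per unit, holding the other predictors fixed.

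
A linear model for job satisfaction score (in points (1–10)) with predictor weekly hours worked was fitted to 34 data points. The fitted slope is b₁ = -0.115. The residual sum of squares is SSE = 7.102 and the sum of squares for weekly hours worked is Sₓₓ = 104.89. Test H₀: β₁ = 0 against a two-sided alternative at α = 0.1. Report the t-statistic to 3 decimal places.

MSE = SSE/(n − 2) = 7.102/32 = 0.221938.
SE(b₁) = √(MSE/Sₓₓ) = √(0.221938/104.89) = 0.045999.
t = -0.115 / 0.045999 = -2.500.
df = n − 2 = 32.
Two-sided p ≈ 0.0177, which is < 0.1, so reject H₀.
There is evidence that weekly hours worked is associated with job satisfaction score.

t = -2.500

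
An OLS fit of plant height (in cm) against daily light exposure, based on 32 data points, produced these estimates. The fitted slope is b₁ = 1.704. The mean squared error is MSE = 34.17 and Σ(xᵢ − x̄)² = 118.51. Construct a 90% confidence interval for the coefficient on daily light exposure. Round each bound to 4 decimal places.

SE(b₁) = √(MSE/Sₓₓ) = √(34.17/118.51) = 0.536964.
df = n − 2 = 30.
t* = t_{0.05, 30} = 1.697261.
Margin = t* × SE = 1.697261 × 0.536964 = 0.911368.
CI: 1.704 ± 0.911368 → (0.7926, 2.6154).
With 90% confidence, each one-unit increase in daily light exposure is associated with a change of between 0.7926 and 2.6154 cm in plant height.

(0.7926, 2.6154)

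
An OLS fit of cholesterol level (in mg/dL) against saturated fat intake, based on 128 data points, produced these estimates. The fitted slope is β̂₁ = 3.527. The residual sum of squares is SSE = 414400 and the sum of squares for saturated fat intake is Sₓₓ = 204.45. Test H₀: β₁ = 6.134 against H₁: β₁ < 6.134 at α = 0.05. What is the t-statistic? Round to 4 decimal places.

MSE = SSE/(n − 2) = 414400/126 = 3288.89.
SE(β̂₁) = √(MSE/Sₓₓ) = √(3288.89/204.45) = 4.0108.
t = (3.527 − 6.134) / 4.0108 = -0.6500.
df = n − 2 = 126.
One-sided p ≈ 0.2584, which is ≥ 0.05, so fail to reject H₀.
The data do not give significant evidence that the true slope on saturated fat intake is below 6.134 mg/dL per unit.

t = -0.6500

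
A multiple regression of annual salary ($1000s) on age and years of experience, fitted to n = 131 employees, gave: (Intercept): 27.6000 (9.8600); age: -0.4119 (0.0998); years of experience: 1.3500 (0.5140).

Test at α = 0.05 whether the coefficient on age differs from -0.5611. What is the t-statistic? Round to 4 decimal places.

t = 1.4950

Read off: b = -0.4119, SE = 0.0998 for age.
H₀: β₁ = -0.5611 vs H₁: β₁ ≠ -0.5611.
t = (-0.4119 − (-0.5611)) / 0.0998 = 1.4950.
df = n − k − 1 = 131 − 2 − 1 = 128.
Two-sided p ≈ 0.1374, which is ≥ 0.05, so fail to reject H₀.
The data are consistent with a true slope of -0.5611 $1000s per unit of age, holding the other predictors fixed.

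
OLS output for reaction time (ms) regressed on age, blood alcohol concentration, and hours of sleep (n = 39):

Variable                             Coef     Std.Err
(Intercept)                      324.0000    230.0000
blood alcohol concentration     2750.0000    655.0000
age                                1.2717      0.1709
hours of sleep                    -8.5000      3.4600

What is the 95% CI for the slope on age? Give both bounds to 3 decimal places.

(0.925, 1.619)

Read off: b = 1.2717, SE = 0.1709 for age.
df = n − k − 1 = 39 − 3 − 1 = 35.
t* = t_{0.025, 35} = 2.030108.
Margin = t* × SE = 2.030108 × 0.1709 = 0.34695.
CI: 1.2717 ± 0.34695 → (0.925, 1.619).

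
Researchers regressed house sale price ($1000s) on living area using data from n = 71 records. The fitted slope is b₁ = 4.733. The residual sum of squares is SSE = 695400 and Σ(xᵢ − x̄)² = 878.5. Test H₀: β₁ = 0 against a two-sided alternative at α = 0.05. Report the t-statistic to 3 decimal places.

t = 1.397

MSE = SSE/(n − 2) = 695400/69 = 10078.3.
SE(b₁) = √(MSE/Sₓₓ) = √(10078.3/878.5) = 3.38705.
t = 4.733 / 3.38705 = 1.397.
df = n − 2 = 69.
Two-sided p ≈ 0.1668, which is ≥ 0.05, so fail to reject H₀.
The data do not give significant evidence of an association between living area and house sale price.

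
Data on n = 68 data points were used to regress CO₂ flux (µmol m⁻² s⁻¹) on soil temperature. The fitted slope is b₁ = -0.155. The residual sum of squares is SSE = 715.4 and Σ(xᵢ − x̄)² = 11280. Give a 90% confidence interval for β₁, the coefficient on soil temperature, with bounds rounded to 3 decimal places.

MSE = SSE/(n − 2) = 715.4/66 = 10.8394.
SE(b₁) = √(MSE/Sₓₓ) = √(10.8394/11280) = 0.030999.
df = n − 2 = 66.
t* = t_{0.05, 66} = 1.668271.
Margin = t* × SE = 1.668271 × 0.030999 = 0.05171.
CI: -0.155 ± 0.05171 → (-0.207, -0.103).
With 90% confidence, each one-unit increase in soil temperature is associated with a change of between -0.207 and -0.103 µmol m⁻² s⁻¹ in CO₂ flux.

(-0.207, -0.103)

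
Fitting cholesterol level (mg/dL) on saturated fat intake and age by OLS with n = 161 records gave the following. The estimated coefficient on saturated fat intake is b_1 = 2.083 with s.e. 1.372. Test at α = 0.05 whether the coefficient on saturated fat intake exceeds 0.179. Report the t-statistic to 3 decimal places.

H₀: β₁ = 0.179 vs H₁: β₁ > 0.179.
t = (b_1 − β₁⁰)/SE = (2.083 − 0.179) / 1.372 = 1.388.
df = n − k − 1 = 161 − 2 − 1 = 158.
One-sided p ≈ 0.0836, which is ≥ 0.05, so fail to reject H₀.
The data do not give significant evidence that the true slope on saturated fat intake exceeds 0.179 mg/dL per unit, holding the other predictors fixed.

t = 1.388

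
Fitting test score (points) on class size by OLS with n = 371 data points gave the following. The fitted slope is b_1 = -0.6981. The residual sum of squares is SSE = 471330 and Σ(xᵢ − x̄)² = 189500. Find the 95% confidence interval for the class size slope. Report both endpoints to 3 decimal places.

(-0.860, -0.537)

MSE = SSE/(n − 2) = 471330/369 = 1277.32.
SE(b_1) = √(MSE/Sₓₓ) = √(1277.32/189500) = 0.0821003.
df = n − 2 = 369.
t* = t_{0.025, 369} = 1.966414.
Margin = t* × SE = 1.966414 × 0.0821003 = 0.16144.
CI: -0.6981 ± 0.16144 → (-0.860, -0.537).
With 95% confidence, each one-unit increase in class size is associated with a change of between -0.860 and -0.537 points in test score.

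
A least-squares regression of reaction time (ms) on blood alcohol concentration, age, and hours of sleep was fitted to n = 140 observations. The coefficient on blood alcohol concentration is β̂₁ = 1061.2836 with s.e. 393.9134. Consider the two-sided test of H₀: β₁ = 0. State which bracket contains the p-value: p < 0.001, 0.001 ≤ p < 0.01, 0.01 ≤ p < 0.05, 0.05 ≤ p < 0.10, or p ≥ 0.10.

t = 1061.2836 / 393.9134 = 2.694.
df = n − k − 1 = 140 − 3 − 1 = 136.
Two-sided p = 2·P(T_{136} > |t|) ≈ 0.0079.
So 0.001 ≤ p < 0.01.

0.001 ≤ p < 0.01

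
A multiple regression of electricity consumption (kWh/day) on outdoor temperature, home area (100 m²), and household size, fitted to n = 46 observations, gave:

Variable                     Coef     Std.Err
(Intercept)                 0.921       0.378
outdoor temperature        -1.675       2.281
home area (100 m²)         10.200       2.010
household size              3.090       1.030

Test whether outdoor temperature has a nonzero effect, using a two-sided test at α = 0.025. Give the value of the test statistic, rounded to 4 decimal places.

t = -0.7343

Read off: b = -1.675, SE = 2.281 for outdoor temperature.
H₀: β₁ = 0 vs H₁: β₁ ≠ 0.
t = -1.675 / 2.281 = -0.7343.
df = n − k − 1 = 46 − 3 − 1 = 42.
Two-sided p ≈ 0.4668, which is ≥ 0.025, so fail to reject H₀.
The data do not give significant evidence of an association between outdoor temperature and electricity consumption, after adjusting for the other predictors.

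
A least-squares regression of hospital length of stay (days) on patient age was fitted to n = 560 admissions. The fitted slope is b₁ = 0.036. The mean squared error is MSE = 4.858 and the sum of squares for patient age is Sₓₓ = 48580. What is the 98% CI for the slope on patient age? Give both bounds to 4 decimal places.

SE(b₁) = √(MSE/Sₓₓ) = √(4.858/48580) = 0.01.
df = n − 2 = 558.
t* = t_{0.01, 558} = 2.333049.
Margin = t* × SE = 2.333049 × 0.01 = 0.023330.
CI: 0.036 ± 0.023330 → (0.0127, 0.0593).
With 98% confidence, each one-unit increase in patient age is associated with a change of between 0.0127 and 0.0593 days in hospital length of stay.

(0.0127, 0.0593)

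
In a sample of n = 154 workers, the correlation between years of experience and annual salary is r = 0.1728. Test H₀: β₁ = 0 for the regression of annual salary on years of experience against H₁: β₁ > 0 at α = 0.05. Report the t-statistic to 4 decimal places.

t = 2.1630

t = r·√(n − 2)/√(1 − r²) = 0.1728·√152/√0.97014 = 2.1630.
df = n − 2 = 152.
One-sided p ≈ 0.0161, which is < 0.05, so reject H₀.
There is evidence of a linear association between years of experience and annual salary.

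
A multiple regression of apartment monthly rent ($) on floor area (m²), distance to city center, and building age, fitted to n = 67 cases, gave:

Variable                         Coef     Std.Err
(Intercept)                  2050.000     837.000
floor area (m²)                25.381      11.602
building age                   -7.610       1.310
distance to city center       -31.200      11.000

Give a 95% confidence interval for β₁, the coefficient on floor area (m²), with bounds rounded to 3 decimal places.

Read off: b = 25.381, SE = 11.602 for floor area (m²).
df = n − k − 1 = 67 − 3 − 1 = 63.
t* = t_{0.025, 63} = 1.998341.
Margin = t* × SE = 1.998341 × 11.602 = 23.18475.
CI: 25.381 ± 23.18475 → (2.196, 48.566).

(2.196, 48.566)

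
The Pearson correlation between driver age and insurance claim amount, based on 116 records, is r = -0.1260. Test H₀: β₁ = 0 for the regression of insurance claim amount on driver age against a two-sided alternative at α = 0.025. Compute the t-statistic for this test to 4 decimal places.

t = -1.3561

t = r·√(n − 2)/√(1 − r²) = -0.1260·√114/√0.984124 = -1.3561.
df = n − 2 = 114.
Two-sided p ≈ 0.1777, which is ≥ 0.025, so fail to reject H₀.
The data do not give significant evidence of a linear association between driver age and insurance claim amount.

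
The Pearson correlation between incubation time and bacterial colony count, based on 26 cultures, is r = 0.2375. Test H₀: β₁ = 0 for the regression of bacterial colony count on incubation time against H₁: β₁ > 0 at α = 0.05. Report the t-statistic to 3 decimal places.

t = 1.198

t = r·√(n − 2)/√(1 − r²) = 0.2375·√24/√0.943594 = 1.198.
df = n − 2 = 24.
One-sided p ≈ 0.1213, which is ≥ 0.05, so fail to reject H₀.
The data do not give significant evidence of a linear association between incubation time and bacterial colony count.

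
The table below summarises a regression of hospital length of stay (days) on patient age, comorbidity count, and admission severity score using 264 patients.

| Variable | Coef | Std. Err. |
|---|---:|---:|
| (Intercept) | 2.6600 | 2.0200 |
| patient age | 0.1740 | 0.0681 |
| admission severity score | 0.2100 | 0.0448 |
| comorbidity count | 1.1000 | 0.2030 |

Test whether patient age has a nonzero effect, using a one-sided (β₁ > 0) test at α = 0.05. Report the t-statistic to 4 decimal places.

Read off: b = 0.1740, SE = 0.0681 for patient age.
H₀: β₁ = 0 vs H₁: β₁ > 0.
t = 0.1740 / 0.0681 = 2.5551.
df = n − k − 1 = 264 − 3 − 1 = 260.
One-sided p ≈ 0.0056, which is < 0.05, so reject H₀.
There is evidence that the true slope on patient age is positive, holding the other predictors fixed.

t = 2.5551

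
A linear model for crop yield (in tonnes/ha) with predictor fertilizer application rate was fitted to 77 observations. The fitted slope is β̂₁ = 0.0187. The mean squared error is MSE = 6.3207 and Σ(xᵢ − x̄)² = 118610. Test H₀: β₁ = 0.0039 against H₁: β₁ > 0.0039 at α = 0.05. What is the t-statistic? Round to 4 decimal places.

SE(β̂₁) = √(MSE/Sₓₓ) = √(6.3207/118610) = 0.00729998.
t = (0.0187 − 0.0039) / 0.00729998 = 2.0274.
df = n − 2 = 75.
One-sided p ≈ 0.0231, which is < 0.05, so reject H₀.
There is evidence that the true slope on fertilizer application rate exceeds 0.0039 tonnes/ha per unit.

t = 2.0274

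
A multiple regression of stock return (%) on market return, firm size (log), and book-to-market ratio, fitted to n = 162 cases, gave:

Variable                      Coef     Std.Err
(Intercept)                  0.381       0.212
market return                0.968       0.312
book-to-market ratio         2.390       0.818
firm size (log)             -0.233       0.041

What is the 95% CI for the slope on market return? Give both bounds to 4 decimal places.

Read off: b = 0.968, SE = 0.312 for market return.
df = n − k − 1 = 162 − 3 − 1 = 158.
t* = t_{0.025, 158} = 1.975092.
Margin = t* × SE = 1.975092 × 0.312 = 0.616229.
CI: 0.968 ± 0.616229 → (0.3518, 1.5842).

(0.3518, 1.5842)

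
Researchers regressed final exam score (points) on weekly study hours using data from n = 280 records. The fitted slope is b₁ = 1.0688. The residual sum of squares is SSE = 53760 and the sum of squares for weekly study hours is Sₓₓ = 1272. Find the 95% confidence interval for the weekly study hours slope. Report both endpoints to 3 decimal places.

MSE = SSE/(n − 2) = 53760/278 = 193.381.
SE(b₁) = √(MSE/Sₓₓ) = √(193.381/1272) = 0.389909.
df = n − 2 = 278.
t* = t_{0.025, 278} = 1.968534.
Margin = t* × SE = 1.968534 × 0.389909 = 0.76755.
CI: 1.0688 ± 0.76755 → (0.301, 1.836).
With 95% confidence, each one-unit increase in weekly study hours is associated with a change of between 0.301 and 1.836 points in final exam score.

(0.301, 1.836)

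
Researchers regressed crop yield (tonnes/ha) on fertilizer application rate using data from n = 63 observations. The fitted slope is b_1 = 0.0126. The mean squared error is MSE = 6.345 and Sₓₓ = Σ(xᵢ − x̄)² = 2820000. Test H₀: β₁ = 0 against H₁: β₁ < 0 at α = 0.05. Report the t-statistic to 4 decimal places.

SE(b_1) = √(MSE/Sₓₓ) = √(6.345/2820000) = 0.0015.
t = 0.0126 / 0.0015 = 8.4000.
df = n − 2 = 61.
One-sided p ≈ 1.0000, which is ≥ 0.05, so fail to reject H₀.
The data do not give significant evidence that the true slope on fertilizer application rate is negative.

t = 8.4000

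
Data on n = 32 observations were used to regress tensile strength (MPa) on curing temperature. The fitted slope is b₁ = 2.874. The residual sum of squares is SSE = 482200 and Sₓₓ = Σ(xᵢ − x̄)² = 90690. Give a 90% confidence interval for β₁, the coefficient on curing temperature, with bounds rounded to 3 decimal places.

MSE = SSE/(n − 2) = 482200/30 = 16073.3.
SE(b₁) = √(MSE/Sₓₓ) = √(16073.3/90690) = 0.420991.
df = n − 2 = 30.
t* = t_{0.05, 30} = 1.697261.
Margin = t* × SE = 1.697261 × 0.420991 = 0.71453.
CI: 2.874 ± 0.71453 → (2.159, 3.589).
With 90% confidence, each one-unit increase in curing temperature is associated with a change of between 2.159 and 3.589 MPa in tensile strength.

(2.159, 3.589)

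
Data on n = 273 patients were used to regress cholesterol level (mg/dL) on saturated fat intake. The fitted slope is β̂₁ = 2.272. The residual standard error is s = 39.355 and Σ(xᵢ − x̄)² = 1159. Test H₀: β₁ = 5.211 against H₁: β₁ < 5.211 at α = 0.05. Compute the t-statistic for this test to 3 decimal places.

SE(β̂₁) = s/√Sₓₓ = 39.355/√1159 = 1.156.
t = (2.272 − 5.211) / 1.156 = -2.542.
df = n − 2 = 271.
One-sided p ≈ 0.0058, which is < 0.05, so reject H₀.
There is evidence that the true slope on saturated fat intake is below 5.211 mg/dL per unit.

t = -2.542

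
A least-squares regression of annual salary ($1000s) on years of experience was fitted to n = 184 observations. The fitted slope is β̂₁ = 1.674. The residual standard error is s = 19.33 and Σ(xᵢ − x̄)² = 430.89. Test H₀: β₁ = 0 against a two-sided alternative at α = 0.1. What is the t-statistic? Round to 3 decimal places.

SE(β̂₁) = s/√Sₓₓ = 19.33/√430.89 = 0.931212.
t = 1.674 / 0.931212 = 1.798.
df = n − 2 = 182.
Two-sided p ≈ 0.0739, which is < 0.1, so reject H₀.
There is evidence that years of experience is associated with annual salary.

t = 1.798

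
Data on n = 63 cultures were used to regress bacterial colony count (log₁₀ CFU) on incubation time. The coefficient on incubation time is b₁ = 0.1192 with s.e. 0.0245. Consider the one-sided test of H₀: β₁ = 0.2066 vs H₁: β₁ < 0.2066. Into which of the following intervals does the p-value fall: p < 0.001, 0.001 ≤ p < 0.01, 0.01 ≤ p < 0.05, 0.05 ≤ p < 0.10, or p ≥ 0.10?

t = (0.1192 − 0.2066) / 0.0245 = -3.567.
df = n − 2 = 63 − 2 = 61.
One-sided p = P(T_{61} < t) ≈ 0.0004.
So p < 0.001.

p < 0.001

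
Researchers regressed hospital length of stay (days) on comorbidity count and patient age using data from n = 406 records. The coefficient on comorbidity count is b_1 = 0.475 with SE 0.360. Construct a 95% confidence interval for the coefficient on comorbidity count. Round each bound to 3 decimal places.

(-0.233, 1.183)

df = n − k − 1 = 406 − 2 − 1 = 403.
t* = t_{0.025, 403} = 1.965868.
Margin = t* × SE = 1.965868 × 0.360 = 0.70771.
CI: 0.475 ± 0.70771 → (-0.233, 1.183).
With 95% confidence, each one-unit increase in comorbidity count is associated with a change of between -0.233 and 1.183 days in hospital length of stay, holding the other predictors fixed.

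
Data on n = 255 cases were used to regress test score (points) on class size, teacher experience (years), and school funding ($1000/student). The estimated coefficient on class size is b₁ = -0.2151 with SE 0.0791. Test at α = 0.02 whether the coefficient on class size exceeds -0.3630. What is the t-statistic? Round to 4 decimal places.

t = 1.8698

H₀: β₁ = -0.3630 vs H₁: β₁ > -0.3630.
t = (b₁ − β₁⁰)/SE = (-0.2151 − (-0.3630)) / 0.0791 = 1.8698.
df = n − k − 1 = 255 − 3 − 1 = 251.
One-sided p ≈ 0.0313, which is ≥ 0.02, so fail to reject H₀.
The data do not give significant evidence that the true slope on class size exceeds -0.3630 points per unit, holding the other predictors fixed.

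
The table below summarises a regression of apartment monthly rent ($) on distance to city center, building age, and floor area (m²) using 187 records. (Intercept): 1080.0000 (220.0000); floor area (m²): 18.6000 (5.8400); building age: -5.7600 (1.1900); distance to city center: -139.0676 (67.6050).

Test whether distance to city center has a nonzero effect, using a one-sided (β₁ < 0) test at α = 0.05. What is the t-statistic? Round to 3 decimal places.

Read off: b = -139.0676, SE = 67.6050 for distance to city center.
H₀: β₁ = 0 vs H₁: β₁ < 0.
t = -139.0676 / 67.6050 = -2.057.
df = n − k − 1 = 187 − 3 − 1 = 183.
One-sided p ≈ 0.0205, which is < 0.05, so reject H₀.
There is evidence that the true slope on distance to city center is negative, holding the other predictors fixed.

t = -2.057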